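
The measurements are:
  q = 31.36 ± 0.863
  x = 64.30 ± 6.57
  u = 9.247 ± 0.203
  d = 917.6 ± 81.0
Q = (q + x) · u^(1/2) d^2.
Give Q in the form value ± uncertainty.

(2.449 ± 0.465) × 10^8

Let w = q + x = 95.66. δw = √(δq² + δx²) = √(0.745 + 43.2) = 6.63, so δw/w = 0.0693.
Q is then a monomial in w, u, d:
δQ/Q = √((δw/w)² + (½·δu/u)² + (2·δd/d)²) = √(0.00480 + 0.000120 + 0.0312) = 0.190
Q = 2.449e+08, so δQ = 0.190 × 2.449e+08 = 4.65e+07.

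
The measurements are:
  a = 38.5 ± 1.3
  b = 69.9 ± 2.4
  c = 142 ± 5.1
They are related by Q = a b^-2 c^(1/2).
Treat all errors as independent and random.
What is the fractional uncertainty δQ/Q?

0.0786

Each factor contributes (exponent × relative error)² to (δQ/Q)²:
  (1·δa/a)² = (1×0.0338)² = 0.00114;  (-2·δb/b)² = (-2×0.0343)² = 0.00472;  (½·δc/c)² = (0.5×0.0359)² = 0.000322
δQ/Q = √(0.00618) = 0.0786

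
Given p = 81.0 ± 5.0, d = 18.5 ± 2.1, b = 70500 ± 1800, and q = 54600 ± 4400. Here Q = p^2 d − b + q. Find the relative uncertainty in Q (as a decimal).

Let w = p^2·d = 1.21e+05. δw/w = √((2·δp/p)² + (1·δd/d)²) = √(0.0152 + 0.0129) = 0.168, so δw = 20400.
Q = w − b + q: δQ = √(δw² + δb² + δq²) = √(4.14e+08 + 3.24e+06 + 1.94e+07) = 20900
Q = 1.05e+05, so δQ/Q = 20900/1.05e+05 = 0.198.

0.198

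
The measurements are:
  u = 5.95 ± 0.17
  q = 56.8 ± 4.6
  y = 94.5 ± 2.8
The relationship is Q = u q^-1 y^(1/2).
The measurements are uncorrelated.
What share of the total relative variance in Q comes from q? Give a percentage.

86.4%

(δQ/Q)² = (1·δu/u)² + (-1·δq/q)² + (½·δy/y)²
  u term: (1×0.0286)² = 0.000816
  q term: (-1×0.0810)² = 0.00656
  y term: (0.5×0.0296)² = 0.000219
Total = 0.00759. Share from q = 0.00656/0.00759 = 0.864.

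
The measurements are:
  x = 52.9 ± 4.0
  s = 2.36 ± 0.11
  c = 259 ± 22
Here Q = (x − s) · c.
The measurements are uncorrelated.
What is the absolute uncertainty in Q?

1520

Let u = x − s = 50.5. δu = √(δx² + δs²) = √(16.0 + 0.0121) = 4.00, so δu/u = 0.0792.
Q is then a monomial in u, c:
δQ/Q = √((δu/u)² + (1·δc/c)²) = √(0.00627 + 0.00722) = 0.116
Q = 13100, so δQ = 0.116 × 13100 = 1520.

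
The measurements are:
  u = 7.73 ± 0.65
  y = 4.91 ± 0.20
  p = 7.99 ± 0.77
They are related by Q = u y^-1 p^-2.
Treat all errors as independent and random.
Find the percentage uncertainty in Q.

21.4%

Relative error in a monomial: (δQ/Q)² = Σ (nᵢ · δxᵢ/xᵢ)².
  (1·δu/u)² = (1×0.0841)² = 0.00707;  (-1·δy/y)² = (-1×0.0407)² = 0.00166;  (-2·δp/p)² = (-2×0.0964)² = 0.0371
δQ/Q = √(0.0459) = 0.214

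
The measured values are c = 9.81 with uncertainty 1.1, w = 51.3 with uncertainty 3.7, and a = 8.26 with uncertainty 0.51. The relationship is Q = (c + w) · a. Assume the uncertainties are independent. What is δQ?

Let u = c + w = 61.1. δu = √(δc² + δw²) = √(1.21 + 13.7) = 3.86, so δu/u = 0.0632.
Q is then a monomial in u, a:
δQ/Q = √((δu/u)² + (1·δa/a)²) = √(0.00399 + 0.00381) = 0.0883
Q = 505, so δQ = 0.0883 × 505 = 44.6.

44.6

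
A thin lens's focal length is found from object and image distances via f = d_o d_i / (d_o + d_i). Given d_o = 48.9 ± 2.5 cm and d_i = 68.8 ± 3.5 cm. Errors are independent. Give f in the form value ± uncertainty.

∂f/∂d_o = (d_i/(d_o+d_i))² = 0.342;  ∂f/∂d_i = (d_o/(d_o+d_i))² = 0.173
δf = √((∂f/∂d_o · δd_o)² + (∂f/∂d_i · δd_i)²) = √(0.730 + 0.365) = 1.05 cm
f = 28.6 cm.

28.6 ± 1.05 cm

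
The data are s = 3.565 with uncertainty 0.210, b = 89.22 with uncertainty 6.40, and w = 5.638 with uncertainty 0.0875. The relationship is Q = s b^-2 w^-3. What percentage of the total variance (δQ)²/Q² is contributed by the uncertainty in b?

(δQ/Q)² = (1·δs/s)² + (-2·δb/b)² + (-3·δw/w)²
  s term: (1×0.0589)² = 0.00347
  b term: (-2×0.0717)² = 0.0206
  w term: (-3×0.0155)² = 0.00217
Total = 0.0262. Share from b = 0.0206/0.0262 = 0.785.

78.5%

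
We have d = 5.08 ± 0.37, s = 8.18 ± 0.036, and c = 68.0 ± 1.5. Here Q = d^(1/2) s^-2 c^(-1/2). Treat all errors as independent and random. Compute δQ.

0.000160

Each factor contributes (exponent × relative error)² to (δQ/Q)²:
  (½·δd/d)² = (0.5×0.0728)² = 0.00133;  (-2·δs/s)² = (-2×0.00440)² = 7.75e-05;  (−½·δc/c)² = (-0.5×0.0221)² = 0.000122
δQ/Q = √(0.00153) = 0.0391
Q = 0.00408, so δQ = 0.0391 × 0.00408 = 0.000160.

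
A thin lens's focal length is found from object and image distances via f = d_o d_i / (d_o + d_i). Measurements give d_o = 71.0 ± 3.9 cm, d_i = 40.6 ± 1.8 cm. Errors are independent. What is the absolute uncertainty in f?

0.893 cm

∂f/∂d_o = (d_i/(d_o+d_i))² = 0.132;  ∂f/∂d_i = (d_o/(d_o+d_i))² = 0.405
δf = √((∂f/∂d_o · δd_o)² + (∂f/∂d_i · δd_i)²) = √(0.266 + 0.531) = 0.893 cm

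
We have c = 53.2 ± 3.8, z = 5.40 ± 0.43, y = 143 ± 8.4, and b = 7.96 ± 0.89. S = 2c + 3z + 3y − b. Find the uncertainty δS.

For a sum/difference, combine absolute errors in quadrature:
  (2·δc)² = 57.8;  (3·δz)² = 1.66;  (3·δy)² = 635;  (δb)² = 0.792
δS = √(695) = 26.4

26.4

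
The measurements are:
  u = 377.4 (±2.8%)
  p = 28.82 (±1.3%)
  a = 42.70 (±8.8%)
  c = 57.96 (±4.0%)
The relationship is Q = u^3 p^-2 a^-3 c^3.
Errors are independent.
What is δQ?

49000

Relative error in a monomial: (δQ/Q)² = Σ (nᵢ · δxᵢ/xᵢ)².
  (3·δu/u)² = (3×0.0280)² = 0.00706;  (-2·δp/p)² = (-2×0.0130)² = 0.000676;  (-3·δa/a)² = (-3×0.0880)² = 0.0697;  (3·δc/c)² = (3×0.0400)² = 0.0144
δQ/Q = √(0.0918) = 0.303
Q = 161900, so δQ = 0.303 × 161900 = 49000.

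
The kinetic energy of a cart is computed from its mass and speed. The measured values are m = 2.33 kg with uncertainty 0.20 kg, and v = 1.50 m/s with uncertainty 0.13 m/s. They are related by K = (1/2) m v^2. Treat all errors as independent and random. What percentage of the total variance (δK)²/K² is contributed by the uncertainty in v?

(δK/K)² = (1·δm/m)² + (2·δv/v)²
  m term: (1×0.0858)² = 0.00737
  v term: (2×0.0867)² = 0.0300
Total = 0.0374. Share from v = 0.0300/0.0374 = 0.803.

80.3%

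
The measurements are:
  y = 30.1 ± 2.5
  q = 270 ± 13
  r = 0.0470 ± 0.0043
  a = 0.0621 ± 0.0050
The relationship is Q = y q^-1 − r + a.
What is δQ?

0.0126

Let p = y·q^-1 = 0.111. δp/p = √((1·δy/y)² + (-1·δq/q)²) = √(0.00690 + 0.00232) = 0.0960, so δp = 0.0107.
Q = p − r + a: δQ = √(δp² + δr² + δa²) = √(0.000115 + 1.85e-05 + 2.5e-05) = 0.0126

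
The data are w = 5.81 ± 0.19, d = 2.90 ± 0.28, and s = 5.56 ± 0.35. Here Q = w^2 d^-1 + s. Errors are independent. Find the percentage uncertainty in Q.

Let p = w^2·d^-1 = 11.6. δp/p = √((2·δw/w)² + (-1·δd/d)²) = √(0.00428 + 0.00932) = 0.117, so δp = 1.36.
Q = p + s: δQ = √(δp² + δs²) = √(1.84 + 0.122) = 1.40
Q = 17.2, so δQ/Q = 1.40/17.2 = 0.0815.

8.15%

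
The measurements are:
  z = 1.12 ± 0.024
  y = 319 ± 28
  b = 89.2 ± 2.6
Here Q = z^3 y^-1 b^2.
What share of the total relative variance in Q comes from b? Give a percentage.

22.3%

(δQ/Q)² = (3·δz/z)² + (-1·δy/y)² + (2·δb/b)²
  z term: (3×0.0214)² = 0.00413
  y term: (-1×0.0878)² = 0.00770
  b term: (2×0.0291)² = 0.00340
Total = 0.0152. Share from b = 0.00340/0.0152 = 0.223.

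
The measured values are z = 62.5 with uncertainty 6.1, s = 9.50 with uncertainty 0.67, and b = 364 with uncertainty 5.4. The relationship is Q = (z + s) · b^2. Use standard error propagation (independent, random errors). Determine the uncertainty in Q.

Let u = z + s = 72.0. δu = √(δz² + δs²) = √(37.2 + 0.449) = 6.14, so δu/u = 0.0852.
Q is then a monomial in u, b:
δQ/Q = √((δu/u)² + (2·δb/b)²) = √(0.00726 + 0.000880) = 0.0902
Q = 9.54e+06, so δQ = 0.0902 × 9.54e+06 = 8.61e+05.

8.61e+05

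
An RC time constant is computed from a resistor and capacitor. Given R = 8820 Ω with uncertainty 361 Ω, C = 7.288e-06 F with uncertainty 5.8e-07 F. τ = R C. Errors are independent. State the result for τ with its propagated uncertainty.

Each factor contributes (exponent × relative error)² to (δτ/τ)²:
  (1·δR/R)² = (1×0.0409)² = 0.00168;  (1·δC/C)² = (1×0.0796)² = 0.00633
δτ/τ = √(0.00801) = 0.0895
τ = 0.06428 s, so δτ = 0.0895 × 0.06428 = 0.00575 s.

0.06428 ± 0.00575 s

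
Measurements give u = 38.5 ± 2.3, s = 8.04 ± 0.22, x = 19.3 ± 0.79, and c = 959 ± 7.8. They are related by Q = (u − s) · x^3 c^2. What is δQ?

2.93e+10

Let w = u − s = 30.5. δw = √(δu² + δs²) = √(5.29 + 0.0484) = 2.31, so δw/w = 0.0759.
Q is then a monomial in w, x, c:
δQ/Q = √((δw/w)² + (3·δx/x)² + (2·δc/c)²) = √(0.00575 + 0.0151 + 0.000265) = 0.145
Q = 2.01e+11, so δQ = 0.145 × 2.01e+11 = 2.93e+10.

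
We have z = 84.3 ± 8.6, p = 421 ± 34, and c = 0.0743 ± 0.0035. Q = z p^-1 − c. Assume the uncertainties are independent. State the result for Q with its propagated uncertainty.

0.126 ± 0.0263

Let w = z·p^-1 = 0.200. δw/w = √((1·δz/z)² + (-1·δp/p)²) = √(0.0104 + 0.00652) = 0.130, so δw = 0.0261.
Q = w − c: δQ = √(δw² + δc²) = √(0.000679 + 1.23e-05) = 0.0263
Q = 0.126.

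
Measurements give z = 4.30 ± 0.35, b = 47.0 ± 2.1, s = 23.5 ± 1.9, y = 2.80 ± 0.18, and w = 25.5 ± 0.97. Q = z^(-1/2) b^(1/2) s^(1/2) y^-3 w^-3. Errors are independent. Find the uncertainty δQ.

1.02e-05

Products/powers → add relative errors in quadrature, weighted by exponent:
  (−½·δz/z)² = (-0.5×0.0814)² = 0.00166;  (½·δb/b)² = (0.5×0.0447)² = 0.000499;  (½·δs/s)² = (0.5×0.0809)² = 0.00163;  (-3·δy/y)² = (-3×0.0643)² = 0.0372;  (-3·δw/w)² = (-3×0.0380)² = 0.0130
δQ/Q = √(0.0540) = 0.232
Q = 4.4e-05, so δQ = 0.232 × 4.4e-05 = 1.02e-05.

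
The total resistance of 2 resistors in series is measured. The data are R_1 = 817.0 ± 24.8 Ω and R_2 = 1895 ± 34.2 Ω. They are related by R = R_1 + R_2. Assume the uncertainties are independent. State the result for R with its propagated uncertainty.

Sums and differences: (δR)² = Σ (cᵢ δxᵢ)².
  (δR_1)² = 615;  (δR_2)² = 1170
δR = √(1780) = 42.2 Ω
R = 2712 Ω.

2712 ± 42.2 Ω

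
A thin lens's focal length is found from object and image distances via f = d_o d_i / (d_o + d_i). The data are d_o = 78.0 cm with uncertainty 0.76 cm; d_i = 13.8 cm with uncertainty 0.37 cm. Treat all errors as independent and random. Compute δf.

0.268 cm

∂f/∂d_o = (d_i/(d_o+d_i))² = 0.0226;  ∂f/∂d_i = (d_o/(d_o+d_i))² = 0.722
δf = √((∂f/∂d_o · δd_o)² + (∂f/∂d_i · δd_i)²) = √(0.000295 + 0.0714) = 0.268 cm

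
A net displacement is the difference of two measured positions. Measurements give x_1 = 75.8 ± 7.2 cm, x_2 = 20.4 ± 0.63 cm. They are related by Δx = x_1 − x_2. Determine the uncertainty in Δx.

7.23 cm

Sums and differences: (δΔx)² = Σ (cᵢ δxᵢ)².
  (δx_1)² = 51.8;  (δx_2)² = 0.397
δΔx = √(52.2) = 7.23 cm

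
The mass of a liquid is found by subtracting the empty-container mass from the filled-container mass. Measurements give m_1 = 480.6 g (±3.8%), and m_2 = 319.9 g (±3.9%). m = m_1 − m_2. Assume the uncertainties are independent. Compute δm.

For a sum/difference, combine absolute errors in quadrature:
  (δm_1)² = 334;  (δm_2)² = 156
δm = √(489) = 22.1 g

22.1 g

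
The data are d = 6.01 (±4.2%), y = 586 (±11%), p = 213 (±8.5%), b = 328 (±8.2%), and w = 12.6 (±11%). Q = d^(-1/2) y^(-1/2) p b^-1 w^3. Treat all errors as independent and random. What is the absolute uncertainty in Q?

7.78

Q is a product of powers, so relative uncertainties combine in quadrature:
  (−½·δd/d)² = (-0.5×0.0420)² = 0.000441;  (−½·δy/y)² = (-0.5×0.110)² = 0.00302;  (1·δp/p)² = (1×0.0850)² = 0.00723;  (-1·δb/b)² = (-1×0.0820)² = 0.00672;  (3·δw/w)² = (3×0.110)² = 0.109
δQ/Q = √(0.126) = 0.355
Q = 21.9, so δQ = 0.355 × 21.9 = 7.78.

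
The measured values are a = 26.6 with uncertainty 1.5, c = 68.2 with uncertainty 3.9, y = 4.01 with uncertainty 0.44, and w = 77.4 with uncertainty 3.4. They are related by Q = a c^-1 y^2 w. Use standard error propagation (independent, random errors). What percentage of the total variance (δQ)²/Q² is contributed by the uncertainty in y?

85.2%

(δQ/Q)² = (1·δa/a)² + (-1·δc/c)² + (2·δy/y)² + (1·δw/w)²
  a term: (1×0.0564)² = 0.00318
  c term: (-1×0.0572)² = 0.00327
  y term: (2×0.110)² = 0.0482
  w term: (1×0.0439)² = 0.00193
Total = 0.0565. Share from y = 0.0482/0.0565 = 0.852.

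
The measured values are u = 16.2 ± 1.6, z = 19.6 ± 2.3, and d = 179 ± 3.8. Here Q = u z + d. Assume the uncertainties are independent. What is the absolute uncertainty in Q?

48.8

Let p = u·z = 318. δp/p = √((1·δu/u)² + (1·δz/z)²) = √(0.00975 + 0.0138) = 0.153, so δp = 48.7.
Q = p + d: δQ = √(δp² + δd²) = √(2370 + 14.4) = 48.8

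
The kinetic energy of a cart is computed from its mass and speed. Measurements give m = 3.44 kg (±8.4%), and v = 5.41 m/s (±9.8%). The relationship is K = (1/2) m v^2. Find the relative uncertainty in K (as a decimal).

0.213

Products/powers → add relative errors in quadrature, weighted by exponent:
  (1·δm/m)² = (1×0.0840)² = 0.00706;  (2·δv/v)² = (2×0.0980)² = 0.0384
δK/K = √(0.0455) = 0.213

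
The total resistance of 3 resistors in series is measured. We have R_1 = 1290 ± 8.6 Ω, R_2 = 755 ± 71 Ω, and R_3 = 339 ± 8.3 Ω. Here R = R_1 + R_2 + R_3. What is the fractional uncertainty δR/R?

0.0302

For a sum/difference, combine absolute errors in quadrature:
  (δR_1)² = 74.0;  (δR_2)² = 5040;  (δR_3)² = 68.9
δR = √(5180) = 72.0 Ω
R = 2380 Ω, so δR/R = 72.0/2380 = 0.0302.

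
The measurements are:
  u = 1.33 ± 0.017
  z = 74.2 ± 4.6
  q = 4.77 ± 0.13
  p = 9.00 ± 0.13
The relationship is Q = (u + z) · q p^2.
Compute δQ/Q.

Let w = u + z = 75.5. δw = √(δu² + δz²) = √(0.000289 + 21.2) = 4.60, so δw/w = 0.0609.
Q is then a monomial in w, q, p:
δQ/Q = √((δw/w)² + (1·δq/q)² + (2·δp/p)²) = √(0.00371 + 0.000743 + 0.000835) = 0.0727

0.0727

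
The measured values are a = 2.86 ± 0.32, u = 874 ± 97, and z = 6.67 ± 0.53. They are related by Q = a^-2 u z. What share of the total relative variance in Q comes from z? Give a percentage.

9.19%

(δQ/Q)² = (-2·δa/a)² + (1·δu/u)² + (1·δz/z)²
  a term: (-2×0.112)² = 0.0501
  u term: (1×0.111)² = 0.0123
  z term: (1×0.0795)² = 0.00631
Total = 0.0687. Share from z = 0.00631/0.0687 = 0.0919.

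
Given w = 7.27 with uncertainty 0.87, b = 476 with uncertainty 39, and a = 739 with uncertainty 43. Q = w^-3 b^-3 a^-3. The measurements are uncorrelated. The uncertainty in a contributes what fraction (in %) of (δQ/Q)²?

(δQ/Q)² = (-3·δw/w)² + (-3·δb/b)² + (-3·δa/a)²
  w term: (-3×0.120)² = 0.129
  b term: (-3×0.0819)² = 0.0604
  a term: (-3×0.0582)² = 0.0305
Total = 0.220. Share from a = 0.0305/0.220 = 0.139.

13.9%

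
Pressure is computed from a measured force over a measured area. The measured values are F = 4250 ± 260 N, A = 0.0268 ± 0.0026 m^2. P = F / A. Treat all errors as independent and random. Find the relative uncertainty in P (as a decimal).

Relative error in a monomial: (δP/P)² = Σ (nᵢ · δxᵢ/xᵢ)².
  (1·δF/F)² = (1×0.0612)² = 0.00374;  (-1·δA/A)² = (-1×0.0970)² = 0.00941
δP/P = √(0.0132) = 0.115

0.115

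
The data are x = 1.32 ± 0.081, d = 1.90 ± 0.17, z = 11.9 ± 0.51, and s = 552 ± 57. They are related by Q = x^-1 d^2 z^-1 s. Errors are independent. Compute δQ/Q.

Relative error in a monomial: (δQ/Q)² = Σ (nᵢ · δxᵢ/xᵢ)².
  (-1·δx/x)² = (-1×0.0614)² = 0.00377;  (2·δd/d)² = (2×0.0895)² = 0.0320;  (-1·δz/z)² = (-1×0.0429)² = 0.00184;  (1·δs/s)² = (1×0.103)² = 0.0107
δQ/Q = √(0.0483) = 0.220

0.220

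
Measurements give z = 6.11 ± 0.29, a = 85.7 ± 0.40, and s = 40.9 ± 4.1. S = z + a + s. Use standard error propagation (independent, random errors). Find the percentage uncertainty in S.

S is a linear combination, so absolute uncertainties add in quadrature:
  (δz)² = 0.0841;  (δa)² = 0.160;  (δs)² = 16.8
δS = √(17.1) = 4.13
S = 133, so δS/S = 4.13/133 = 0.0311.

3.11%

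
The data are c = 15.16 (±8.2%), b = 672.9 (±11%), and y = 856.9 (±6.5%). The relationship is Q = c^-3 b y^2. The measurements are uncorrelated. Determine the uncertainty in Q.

Relative error in a monomial: (δQ/Q)² = Σ (nᵢ · δxᵢ/xᵢ)².
  (-3·δc/c)² = (-3×0.0820)² = 0.0605;  (1·δb/b)² = (1×0.110)² = 0.0121;  (2·δy/y)² = (2×0.0650)² = 0.0169
δQ/Q = √(0.0895) = 0.299
Q = 141800, so δQ = 0.299 × 141800 = 42400.

42400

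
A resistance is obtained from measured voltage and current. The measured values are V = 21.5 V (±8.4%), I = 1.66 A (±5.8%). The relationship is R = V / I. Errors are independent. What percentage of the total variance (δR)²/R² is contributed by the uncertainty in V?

67.7%

(δR/R)² = (1·δV/V)² + (-1·δI/I)²
  V term: (1×0.0840)² = 0.00706
  I term: (-1×0.0580)² = 0.00336
Total = 0.0104. Share from V = 0.00706/0.0104 = 0.677.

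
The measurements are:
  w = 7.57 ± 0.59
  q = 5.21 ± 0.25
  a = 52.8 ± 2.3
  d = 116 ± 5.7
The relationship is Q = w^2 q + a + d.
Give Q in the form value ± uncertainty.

Let p = w^2·q = 299. δp/p = √((2·δw/w)² + (1·δq/q)²) = √(0.0243 + 0.00230) = 0.163, so δp = 48.7.
Q = p + a + d: δQ = √(δp² + δa² + δd²) = √(2370 + 5.29 + 32.5) = 49.1
Q = 467.

467 ± 49.1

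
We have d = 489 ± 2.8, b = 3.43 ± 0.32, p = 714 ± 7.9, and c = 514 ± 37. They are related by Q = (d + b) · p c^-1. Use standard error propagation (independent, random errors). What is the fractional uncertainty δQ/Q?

Let u = d + b = 492. δu = √(δd² + δb²) = √(7.84 + 0.102) = 2.82, so δu/u = 0.00572.
Q is then a monomial in u, p, c:
δQ/Q = √((δu/u)² + (1·δp/p)² + (-1·δc/c)²) = √(3.28e-05 + 0.000122 + 0.00518) = 0.0731

0.0731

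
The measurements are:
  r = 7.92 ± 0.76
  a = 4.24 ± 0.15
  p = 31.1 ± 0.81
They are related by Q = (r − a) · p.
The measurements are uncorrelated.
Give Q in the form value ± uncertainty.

114 ± 24.3

Let u = r − a = 3.68. δu = √(δr² + δa²) = √(0.578 + 0.0225) = 0.775, so δu/u = 0.211.
Q is then a monomial in u, p:
δQ/Q = √((δu/u)² + (1·δp/p)²) = √(0.0443 + 0.000678) = 0.212
Q = 114, so δQ = 0.212 × 114 = 24.3.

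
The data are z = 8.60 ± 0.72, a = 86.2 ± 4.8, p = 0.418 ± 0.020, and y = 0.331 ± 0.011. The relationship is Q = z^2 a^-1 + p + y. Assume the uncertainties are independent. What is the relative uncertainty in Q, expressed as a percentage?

Let w = z^2·a^-1 = 0.858. δw/w = √((2·δz/z)² + (-1·δa/a)²) = √(0.0280 + 0.00310) = 0.176, so δw = 0.151.
Q = w + p + y: δQ = √(δw² + δp² + δy²) = √(0.0229 + 0.000400 + 0.000121) = 0.153
Q = 1.61, so δQ/Q = 0.153/1.61 = 0.0953.

9.53%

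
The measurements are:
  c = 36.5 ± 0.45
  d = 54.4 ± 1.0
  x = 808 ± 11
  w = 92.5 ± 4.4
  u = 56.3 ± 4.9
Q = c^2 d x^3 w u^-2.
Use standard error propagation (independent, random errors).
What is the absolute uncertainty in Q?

2.09e+11

Each factor contributes (exponent × relative error)² to (δQ/Q)²:
  (2·δc/c)² = (2×0.0123)² = 0.000608;  (1·δd/d)² = (1×0.0184)² = 0.000338;  (3·δx/x)² = (3×0.0136)² = 0.00167;  (1·δw/w)² = (1×0.0476)² = 0.00226;  (-2·δu/u)² = (-2×0.0870)² = 0.0303
δQ/Q = √(0.0352) = 0.188
Q = 1.12e+12, so δQ = 0.188 × 1.12e+12 = 2.09e+11.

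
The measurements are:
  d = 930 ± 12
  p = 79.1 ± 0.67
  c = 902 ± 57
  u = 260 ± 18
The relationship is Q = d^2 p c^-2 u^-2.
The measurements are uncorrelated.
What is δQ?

Q is a product of powers, so relative uncertainties combine in quadrature:
  (2·δd/d)² = (2×0.0129)² = 0.000666;  (1·δp/p)² = (1×0.00847)² = 7.17e-05;  (-2·δc/c)² = (-2×0.0632)² = 0.0160;  (-2·δu/u)² = (-2×0.0692)² = 0.0192
δQ/Q = √(0.0359) = 0.189
Q = 0.00124, so δQ = 0.189 × 0.00124 = 0.000236.

0.000236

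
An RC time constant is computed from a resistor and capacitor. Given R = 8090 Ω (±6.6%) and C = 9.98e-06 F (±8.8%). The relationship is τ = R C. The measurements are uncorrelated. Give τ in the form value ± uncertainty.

0.0807 ± 0.00888 s

For a monomial τ ∝ R, C, fractional errors add in quadrature:
  (1·δR/R)² = (1×0.0660)² = 0.00436;  (1·δC/C)² = (1×0.0880)² = 0.00774
δτ/τ = √(0.0121) = 0.110
τ = 0.0807 s, so δτ = 0.110 × 0.0807 = 0.00888 s.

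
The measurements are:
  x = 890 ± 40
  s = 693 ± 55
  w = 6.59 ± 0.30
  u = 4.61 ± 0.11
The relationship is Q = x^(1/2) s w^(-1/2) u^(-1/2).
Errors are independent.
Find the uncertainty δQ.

Since Q is a product/quotient, work with relative uncertainties:
  (½·δx/x)² = (0.5×0.0449)² = 0.000505;  (1·δs/s)² = (1×0.0794)² = 0.00630;  (−½·δw/w)² = (-0.5×0.0455)² = 0.000518;  (−½·δu/u)² = (-0.5×0.0239)² = 0.000142
δQ/Q = √(0.00746) = 0.0864
Q = 3750, so δQ = 0.0864 × 3750 = 324.

324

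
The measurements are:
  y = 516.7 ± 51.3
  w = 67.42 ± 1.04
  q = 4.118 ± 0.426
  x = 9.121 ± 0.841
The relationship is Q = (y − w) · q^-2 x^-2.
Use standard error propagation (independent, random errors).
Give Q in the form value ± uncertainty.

0.3185 ± 0.0955

Let u = y − w = 449.3. δu = √(δy² + δw²) = √(2630 + 1.08) = 51.3, so δu/u = 0.114.
Q is then a monomial in u, q, x:
δQ/Q = √((δu/u)² + (-2·δq/q)² + (-2·δx/x)²) = √(0.0130 + 0.0428 + 0.0340) = 0.300
Q = 0.3185, so δQ = 0.300 × 0.3185 = 0.0955.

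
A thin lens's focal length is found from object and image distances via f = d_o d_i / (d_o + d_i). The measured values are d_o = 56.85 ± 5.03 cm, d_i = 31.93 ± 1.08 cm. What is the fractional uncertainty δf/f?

∂f/∂d_o = (d_i/(d_o+d_i))² = 0.129;  ∂f/∂d_i = (d_o/(d_o+d_i))² = 0.410
δf = √((∂f/∂d_o · δd_o)² + (∂f/∂d_i · δd_i)²) = √(0.423 + 0.196) = 0.787 cm
f = 20.45 cm, so δf/f = 0.787/20.45 = 0.0385.

0.0385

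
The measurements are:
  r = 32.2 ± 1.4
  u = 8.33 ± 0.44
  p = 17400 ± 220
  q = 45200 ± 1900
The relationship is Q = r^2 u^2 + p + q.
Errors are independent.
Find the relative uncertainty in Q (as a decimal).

0.0745

Let w = r^2·u^2 = 71900. δw/w = √((2·δr/r)² + (2·δu/u)²) = √(0.00756 + 0.0112) = 0.137, so δw = 9840.
Q = w + p + q: δQ = √(δw² + δp² + δq²) = √(9.69e+07 + 48400 + 3.61e+06) = 10000
Q = 1.35e+05, so δQ/Q = 10000/1.35e+05 = 0.0745.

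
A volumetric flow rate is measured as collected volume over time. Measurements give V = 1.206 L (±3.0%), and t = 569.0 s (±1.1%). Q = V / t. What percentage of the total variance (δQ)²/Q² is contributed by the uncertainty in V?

(δQ/Q)² = (1·δV/V)² + (-1·δt/t)²
  V term: (1×0.0300)² = 0.000900
  t term: (-1×0.0110)² = 0.000121
Total = 0.00102. Share from V = 0.000900/0.00102 = 0.881.

88.1%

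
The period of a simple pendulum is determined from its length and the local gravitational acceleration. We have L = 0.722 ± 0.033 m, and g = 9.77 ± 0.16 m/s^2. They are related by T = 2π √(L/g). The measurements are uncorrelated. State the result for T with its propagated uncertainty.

1.71 ± 0.0415 s

Each factor contributes (exponent × relative error)² to (δT/T)²:
  (½·δL/L)² = (0.5×0.0457)² = 0.000522;  (−½·δg/g)² = (-0.5×0.0164)² = 6.7e-05
δT/T = √(0.000589) = 0.0243
T = 1.71 s, so δT = 0.0243 × 1.71 = 0.0415 s.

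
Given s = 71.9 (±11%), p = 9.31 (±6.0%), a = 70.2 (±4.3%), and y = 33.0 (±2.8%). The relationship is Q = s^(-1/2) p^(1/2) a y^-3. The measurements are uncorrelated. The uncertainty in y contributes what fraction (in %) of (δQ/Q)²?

(δQ/Q)² = (−½·δs/s)² + (½·δp/p)² + (1·δa/a)² + (-3·δy/y)²
  s term: (-0.5×0.110)² = 0.00302
  p term: (0.5×0.0600)² = 0.000900
  a term: (1×0.0430)² = 0.00185
  y term: (-3×0.0280)² = 0.00706
Total = 0.0128. Share from y = 0.00706/0.0128 = 0.550.

55.0%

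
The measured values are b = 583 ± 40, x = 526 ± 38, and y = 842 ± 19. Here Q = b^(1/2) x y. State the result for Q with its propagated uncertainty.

Q is a product of powers, so relative uncertainties combine in quadrature:
  (½·δb/b)² = (0.5×0.0686)² = 0.00118;  (1·δx/x)² = (1×0.0722)² = 0.00522;  (1·δy/y)² = (1×0.0226)² = 0.000509
δQ/Q = √(0.00691) = 0.0831
Q = 1.07e+07, so δQ = 0.0831 × 1.07e+07 = 8.89e+05.

(1.07 ± 0.0889) × 10^7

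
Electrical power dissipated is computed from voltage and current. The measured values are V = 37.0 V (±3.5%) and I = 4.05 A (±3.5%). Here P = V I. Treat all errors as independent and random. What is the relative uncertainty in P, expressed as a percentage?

4.95%

Relative error in a monomial: (δP/P)² = Σ (nᵢ · δxᵢ/xᵢ)².
  (1·δV/V)² = (1×0.0350)² = 0.00123;  (1·δI/I)² = (1×0.0350)² = 0.00123
δP/P = √(0.00245) = 0.0495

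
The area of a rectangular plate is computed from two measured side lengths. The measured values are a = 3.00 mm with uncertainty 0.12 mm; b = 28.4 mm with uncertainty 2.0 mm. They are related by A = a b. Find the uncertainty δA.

6.90 mm^2

For a monomial A ∝ a, b, fractional errors add in quadrature:
  (1·δa/a)² = (1×0.0400)² = 0.00160;  (1·δb/b)² = (1×0.0704)² = 0.00496
δA/A = √(0.00656) = 0.0810
A = 85.2 mm^2, so δA = 0.0810 × 85.2 = 6.90 mm^2.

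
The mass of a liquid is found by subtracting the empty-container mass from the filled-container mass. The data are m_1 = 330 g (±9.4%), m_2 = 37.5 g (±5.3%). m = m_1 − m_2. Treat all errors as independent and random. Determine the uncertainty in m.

31.1 g

For a sum/difference, combine absolute errors in quadrature:
  (δm_1)² = 962;  (δm_2)² = 3.95
δm = √(966) = 31.1 g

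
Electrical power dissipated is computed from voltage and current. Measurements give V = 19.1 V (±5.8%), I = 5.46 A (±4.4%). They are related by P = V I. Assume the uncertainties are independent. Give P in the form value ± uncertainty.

Each factor contributes (exponent × relative error)² to (δP/P)²:
  (1·δV/V)² = (1×0.0580)² = 0.00336;  (1·δI/I)² = (1×0.0440)² = 0.00194
δP/P = √(0.00530) = 0.0728
P = 104 W, so δP = 0.0728 × 104 = 7.59 W.

104 ± 7.59 W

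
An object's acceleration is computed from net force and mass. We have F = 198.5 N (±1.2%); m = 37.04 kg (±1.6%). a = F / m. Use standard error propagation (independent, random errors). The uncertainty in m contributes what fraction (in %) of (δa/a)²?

(δa/a)² = (1·δF/F)² + (-1·δm/m)²
  F term: (1×0.0120)² = 0.000144
  m term: (-1×0.0160)² = 0.000256
Total = 0.000400. Share from m = 0.000256/0.000400 = 0.640.

64.0%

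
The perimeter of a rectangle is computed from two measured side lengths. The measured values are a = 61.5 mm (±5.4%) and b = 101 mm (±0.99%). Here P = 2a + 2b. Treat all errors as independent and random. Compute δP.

6.94 mm

Sums and differences: (δP)² = Σ (cᵢ δxᵢ)².
  (2·δa)² = 44.1;  (2·δb)² = 4.00
δP = √(48.1) = 6.94 mm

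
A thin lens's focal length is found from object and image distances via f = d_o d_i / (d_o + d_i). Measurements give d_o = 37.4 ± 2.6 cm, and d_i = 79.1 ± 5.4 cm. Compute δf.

∂f/∂d_o = (d_i/(d_o+d_i))² = 0.461;  ∂f/∂d_i = (d_o/(d_o+d_i))² = 0.103
δf = √((∂f/∂d_o · δd_o)² + (∂f/∂d_i · δd_i)²) = √(1.44 + 0.310) = 1.32 cm

1.32 cm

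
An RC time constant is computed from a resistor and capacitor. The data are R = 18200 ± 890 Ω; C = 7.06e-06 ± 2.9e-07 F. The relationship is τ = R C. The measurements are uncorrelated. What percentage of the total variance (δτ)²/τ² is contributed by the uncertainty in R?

58.6%

(δτ/τ)² = (1·δR/R)² + (1·δC/C)²
  R term: (1×0.0489)² = 0.00239
  C term: (1×0.0411)² = 0.00169
Total = 0.00408. Share from R = 0.00239/0.00408 = 0.586.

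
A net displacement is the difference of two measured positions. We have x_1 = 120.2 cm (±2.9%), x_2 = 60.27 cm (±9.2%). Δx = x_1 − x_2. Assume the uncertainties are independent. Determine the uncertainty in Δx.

For a sum/difference, combine absolute errors in quadrature:
  (δx_1)² = 12.2;  (δx_2)² = 30.7
δΔx = √(42.9) = 6.55 cm

6.55 cm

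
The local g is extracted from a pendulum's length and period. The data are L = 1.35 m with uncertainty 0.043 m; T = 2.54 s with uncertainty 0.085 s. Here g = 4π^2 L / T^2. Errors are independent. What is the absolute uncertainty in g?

0.612 m/s^2

g is a product of powers, so relative uncertainties combine in quadrature:
  (1·δL/L)² = (1×0.0319)² = 0.00101;  (-2·δT/T)² = (-2×0.0335)² = 0.00448
δg/g = √(0.00549) = 0.0741
g = 8.26 m/s^2, so δg = 0.0741 × 8.26 = 0.612 m/s^2.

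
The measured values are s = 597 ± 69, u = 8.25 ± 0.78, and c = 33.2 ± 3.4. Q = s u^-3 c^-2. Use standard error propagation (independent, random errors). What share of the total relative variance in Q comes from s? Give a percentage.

9.84%

(δQ/Q)² = (1·δs/s)² + (-3·δu/u)² + (-2·δc/c)²
  s term: (1×0.116)² = 0.0134
  u term: (-3×0.0945)² = 0.0804
  c term: (-2×0.102)² = 0.0420
Total = 0.136. Share from s = 0.0134/0.136 = 0.0984.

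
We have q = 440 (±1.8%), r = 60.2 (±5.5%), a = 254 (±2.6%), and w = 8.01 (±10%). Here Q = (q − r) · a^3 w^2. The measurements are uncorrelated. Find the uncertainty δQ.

8.62e+10

Let u = q − r = 380. δu = √(δq² + δr²) = √(62.7 + 11.0) = 8.58, so δu/u = 0.0226.
Q is then a monomial in u, a, w:
δQ/Q = √((δu/u)² + (3·δa/a)² + (2·δw/w)²) = √(0.000511 + 0.00608 + 0.0400) = 0.216
Q = 3.99e+11, so δQ = 0.216 × 3.99e+11 = 8.62e+10.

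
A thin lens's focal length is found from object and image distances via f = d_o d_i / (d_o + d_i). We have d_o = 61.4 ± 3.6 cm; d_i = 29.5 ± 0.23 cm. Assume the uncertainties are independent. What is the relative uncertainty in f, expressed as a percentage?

1.97%

∂f/∂d_o = (d_i/(d_o+d_i))² = 0.105;  ∂f/∂d_i = (d_o/(d_o+d_i))² = 0.456
δf = √((∂f/∂d_o · δd_o)² + (∂f/∂d_i · δd_i)²) = √(0.144 + 0.0110) = 0.393 cm
f = 19.9 cm, so δf/f = 0.393/19.9 = 0.0197.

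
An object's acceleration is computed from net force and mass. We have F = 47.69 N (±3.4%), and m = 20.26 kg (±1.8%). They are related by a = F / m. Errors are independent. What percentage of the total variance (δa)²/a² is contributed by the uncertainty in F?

78.1%

(δa/a)² = (1·δF/F)² + (-1·δm/m)²
  F term: (1×0.0340)² = 0.00116
  m term: (-1×0.0180)² = 0.000324
Total = 0.00148. Share from F = 0.00116/0.00148 = 0.781.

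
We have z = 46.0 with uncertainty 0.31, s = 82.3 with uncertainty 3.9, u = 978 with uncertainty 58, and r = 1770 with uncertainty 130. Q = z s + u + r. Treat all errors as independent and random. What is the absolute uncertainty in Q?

Let p = z·s = 3790. δp/p = √((1·δz/z)² + (1·δs/s)²) = √(4.54e-05 + 0.00225) = 0.0479, so δp = 181.
Q = p + u + r: δQ = √(δp² + δu² + δr²) = √(32800 + 3360 + 16900) = 230

230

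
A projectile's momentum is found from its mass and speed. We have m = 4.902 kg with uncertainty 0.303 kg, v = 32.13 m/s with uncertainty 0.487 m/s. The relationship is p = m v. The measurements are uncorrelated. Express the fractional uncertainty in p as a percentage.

6.36%

Each factor contributes (exponent × relative error)² to (δp/p)²:
  (1·δm/m)² = (1×0.0618)² = 0.00382;  (1·δv/v)² = (1×0.0152)² = 0.000230
δp/p = √(0.00405) = 0.0636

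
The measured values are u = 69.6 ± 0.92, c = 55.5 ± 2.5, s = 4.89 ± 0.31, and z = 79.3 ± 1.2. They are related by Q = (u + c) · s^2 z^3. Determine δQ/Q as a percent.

Let w = u + c = 125. δw = √(δu² + δc²) = √(0.846 + 6.25) = 2.66, so δw/w = 0.0213.
Q is then a monomial in w, s, z:
δQ/Q = √((δw/w)² + (2·δs/s)² + (3·δz/z)²) = √(0.000453 + 0.0161 + 0.00206) = 0.136

13.6%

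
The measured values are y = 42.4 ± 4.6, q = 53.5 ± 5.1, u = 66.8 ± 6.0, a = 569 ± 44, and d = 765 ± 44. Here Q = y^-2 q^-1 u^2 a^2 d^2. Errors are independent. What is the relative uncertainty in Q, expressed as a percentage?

For a monomial Q ∝ y^-2, q^-1, u^2, a^2, d^2, fractional errors add in quadrature:
  (-2·δy/y)² = (-2×0.108)² = 0.0471;  (-1·δq/q)² = (-1×0.0953)² = 0.00909;  (2·δu/u)² = (2×0.0898)² = 0.0323;  (2·δa/a)² = (2×0.0773)² = 0.0239;  (2·δd/d)² = (2×0.0575)² = 0.0132
δQ/Q = √(0.126) = 0.354

35.4%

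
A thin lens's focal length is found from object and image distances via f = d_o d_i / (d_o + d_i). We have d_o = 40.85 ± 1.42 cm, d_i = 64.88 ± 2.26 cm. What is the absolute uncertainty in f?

∂f/∂d_o = (d_i/(d_o+d_i))² = 0.377;  ∂f/∂d_i = (d_o/(d_o+d_i))² = 0.149
δf = √((∂f/∂d_o · δd_o)² + (∂f/∂d_i · δd_i)²) = √(0.286 + 0.114) = 0.632 cm

0.632 cm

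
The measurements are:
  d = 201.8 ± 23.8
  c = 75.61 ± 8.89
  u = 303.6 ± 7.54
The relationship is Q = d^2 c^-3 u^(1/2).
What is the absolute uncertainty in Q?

0.697

Q is a product of powers, so relative uncertainties combine in quadrature:
  (2·δd/d)² = (2×0.118)² = 0.0556;  (-3·δc/c)² = (-3×0.118)² = 0.124;  (½·δu/u)² = (0.5×0.0248)² = 0.000154
δQ/Q = √(0.180) = 0.425
Q = 1.642, so δQ = 0.425 × 1.642 = 0.697.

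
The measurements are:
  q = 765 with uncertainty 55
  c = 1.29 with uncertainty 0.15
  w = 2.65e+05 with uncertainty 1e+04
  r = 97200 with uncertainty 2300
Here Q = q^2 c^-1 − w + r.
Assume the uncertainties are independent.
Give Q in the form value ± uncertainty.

Let p = q^2·c^-1 = 4.54e+05. δp/p = √((2·δq/q)² + (-1·δc/c)²) = √(0.0207 + 0.0135) = 0.185, so δp = 83900.
Q = p − w + r: δQ = √(δp² + δw² + δr²) = √(7.04e+09 + 1e+08 + 5.29e+06) = 84500
Q = 2.86e+05.

(2.86 ± 0.845) × 10^5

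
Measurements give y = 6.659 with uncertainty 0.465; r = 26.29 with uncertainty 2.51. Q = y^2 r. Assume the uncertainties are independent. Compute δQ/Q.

0.169

Q is a product of powers, so relative uncertainties combine in quadrature:
  (2·δy/y)² = (2×0.0698)² = 0.0195;  (1·δr/r)² = (1×0.0955)² = 0.00912
δQ/Q = √(0.0286) = 0.169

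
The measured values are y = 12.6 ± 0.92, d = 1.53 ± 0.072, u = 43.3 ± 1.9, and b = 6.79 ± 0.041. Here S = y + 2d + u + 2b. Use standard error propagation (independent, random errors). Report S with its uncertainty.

72.5 ± 2.12

For a sum/difference, combine absolute errors in quadrature:
  (δy)² = 0.846;  (2·δd)² = 0.0207;  (δu)² = 3.61;  (2·δb)² = 0.00672
δS = √(4.48) = 2.12
S = 72.5.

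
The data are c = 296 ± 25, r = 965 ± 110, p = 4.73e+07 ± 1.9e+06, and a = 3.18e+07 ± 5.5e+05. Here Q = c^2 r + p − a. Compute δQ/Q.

0.173

Let w = c^2·r = 8.45e+07. δw/w = √((2·δc/c)² + (1·δr/r)²) = √(0.0285 + 0.0130) = 0.204, so δw = 1.72e+07.
Q = w + p − a: δQ = √(δw² + δp² + δa²) = √(2.97e+14 + 3.61e+12 + 3.02e+11) = 1.73e+07
Q = 1e+08, so δQ/Q = 1.73e+07/1e+08 = 0.173.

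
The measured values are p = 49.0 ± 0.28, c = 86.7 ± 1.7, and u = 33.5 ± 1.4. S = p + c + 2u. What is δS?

3.29

Absolute uncertainties add in quadrature for a linear combination:
  (δp)² = 0.0784;  (δc)² = 2.89;  (2·δu)² = 7.84
δS = √(10.8) = 3.29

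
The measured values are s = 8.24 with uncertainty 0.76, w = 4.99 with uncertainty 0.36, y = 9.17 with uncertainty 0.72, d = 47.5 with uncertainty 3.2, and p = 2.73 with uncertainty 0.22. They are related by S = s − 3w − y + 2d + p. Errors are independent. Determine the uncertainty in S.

6.58

For a sum/difference, combine absolute errors in quadrature:
  (δs)² = 0.578;  (3·δw)² = 1.17;  (δy)² = 0.518;  (2·δd)² = 41.0;  (δp)² = 0.0484
δS = √(43.3) = 6.58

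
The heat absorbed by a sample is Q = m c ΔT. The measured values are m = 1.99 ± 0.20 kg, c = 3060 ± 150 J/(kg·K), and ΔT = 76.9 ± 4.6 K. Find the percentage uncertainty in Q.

12.7%

Products/powers → add relative errors in quadrature, weighted by exponent:
  (1·δm/m)² = (1×0.101)² = 0.0101;  (1·δc/c)² = (1×0.0490)² = 0.00240;  (1·δΔT/ΔT)² = (1×0.0598)² = 0.00358
δQ/Q = √(0.0161) = 0.127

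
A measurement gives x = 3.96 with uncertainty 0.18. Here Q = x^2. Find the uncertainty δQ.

1.43

Q is a product of powers, so relative uncertainties combine in quadrature:
  (2·δx/x)² = (2×0.0455)² = 0.00826
δQ/Q = √(0.00826) = 0.0909
Q = 15.7, so δQ = 0.0909 × 15.7 = 1.43.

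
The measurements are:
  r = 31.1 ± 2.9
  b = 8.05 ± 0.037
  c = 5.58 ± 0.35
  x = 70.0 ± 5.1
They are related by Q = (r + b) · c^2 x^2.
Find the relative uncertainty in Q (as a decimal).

Let u = r + b = 39.2. δu = √(δr² + δb²) = √(8.41 + 0.00137) = 2.90, so δu/u = 0.0741.
Q is then a monomial in u, c, x:
δQ/Q = √((δu/u)² + (2·δc/c)² + (2·δx/x)²) = √(0.00549 + 0.0157 + 0.0212) = 0.206

0.206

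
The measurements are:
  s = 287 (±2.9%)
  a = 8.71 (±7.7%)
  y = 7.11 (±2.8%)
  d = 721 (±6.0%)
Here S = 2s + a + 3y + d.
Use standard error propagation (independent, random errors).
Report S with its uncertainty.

For a sum/difference, combine absolute errors in quadrature:
  (2·δs)² = 277;  (δa)² = 0.450;  (3·δy)² = 0.357;  (δd)² = 1870
δS = √(2150) = 46.4
S = 1330.

1330 ± 46.4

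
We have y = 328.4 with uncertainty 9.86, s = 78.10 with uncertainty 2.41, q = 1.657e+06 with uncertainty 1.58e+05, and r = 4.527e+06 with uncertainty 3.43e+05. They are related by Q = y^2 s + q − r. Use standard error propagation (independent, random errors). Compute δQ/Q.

0.123

Let p = y^2·s = 8.423e+06. δp/p = √((2·δy/y)² + (1·δs/s)²) = √(0.00361 + 0.000952) = 0.0675, so δp = 5.69e+05.
Q = p + q − r: δQ = √(δp² + δq² + δr²) = √(3.23e+11 + 2.5e+10 + 1.18e+11) = 6.83e+05
Q = 5.553e+06, so δQ/Q = 6.83e+05/5.553e+06 = 0.123.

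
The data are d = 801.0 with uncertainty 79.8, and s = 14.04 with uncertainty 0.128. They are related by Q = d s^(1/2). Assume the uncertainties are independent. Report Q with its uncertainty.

3001 ± 299

Products/powers → add relative errors in quadrature, weighted by exponent:
  (1·δd/d)² = (1×0.0996)² = 0.00993;  (½·δs/s)² = (0.5×0.00912)² = 2.08e-05
δQ/Q = √(0.00995) = 0.0997
Q = 3001, so δQ = 0.0997 × 3001 = 299.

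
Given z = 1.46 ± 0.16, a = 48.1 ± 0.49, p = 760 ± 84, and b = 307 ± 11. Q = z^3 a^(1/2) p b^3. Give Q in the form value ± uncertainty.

(4.75 ± 1.72) × 10^11

Products/powers → add relative errors in quadrature, weighted by exponent:
  (3·δz/z)² = (3×0.110)² = 0.108;  (½·δa/a)² = (0.5×0.0102)² = 2.59e-05;  (1·δp/p)² = (1×0.111)² = 0.0122;  (3·δb/b)² = (3×0.0358)² = 0.0116
δQ/Q = √(0.132) = 0.363
Q = 4.75e+11, so δQ = 0.363 × 4.75e+11 = 1.72e+11.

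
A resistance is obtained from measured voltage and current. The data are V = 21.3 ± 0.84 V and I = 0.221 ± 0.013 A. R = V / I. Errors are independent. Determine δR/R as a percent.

Products/powers → add relative errors in quadrature, weighted by exponent:
  (1·δV/V)² = (1×0.0394)² = 0.00156;  (-1·δI/I)² = (-1×0.0588)² = 0.00346
δR/R = √(0.00502) = 0.0708

7.08%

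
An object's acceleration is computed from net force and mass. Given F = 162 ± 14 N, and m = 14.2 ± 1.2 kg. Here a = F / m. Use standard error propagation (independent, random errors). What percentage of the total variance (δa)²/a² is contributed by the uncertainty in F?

(δa/a)² = (1·δF/F)² + (-1·δm/m)²
  F term: (1×0.0864)² = 0.00747
  m term: (-1×0.0845)² = 0.00714
Total = 0.0146. Share from F = 0.00747/0.0146 = 0.511.

51.1%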